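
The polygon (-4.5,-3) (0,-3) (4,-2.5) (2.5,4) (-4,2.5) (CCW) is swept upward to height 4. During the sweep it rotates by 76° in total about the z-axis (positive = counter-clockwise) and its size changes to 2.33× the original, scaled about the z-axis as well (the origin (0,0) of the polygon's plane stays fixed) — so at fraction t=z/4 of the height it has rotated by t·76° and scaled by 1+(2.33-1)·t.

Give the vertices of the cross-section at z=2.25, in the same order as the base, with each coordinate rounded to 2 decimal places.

Cross-section at z=2.25: (-2.22,-9.19) (3.56,-3.85) (8.10,1.54) (-1.54,8.10) (-8.10,-1.54)

t = z/height = 2.25/4 = 0.5625
s = 1 + (scale-1)·z/height = 1 + (2.33-1)·2.25/4 = 1.748125
θ = twist·z/height = 76°·2.25/4 = 42.7500° = 0.746128 rad
cos θ = 0.734323, sin θ = 0.678801 (intermediates below are computed at full precision and shown rounded to 5 d.p.)
v1: (-4.5,-3) → rotate → (-1.26805,-5.25757) → ×s → (-2.21671,-9.19089) → (-2.22,-9.19)
v2: (0,-3) → rotate → (2.03640,-2.20297) → ×s → (3.55989,-3.85106) → (3.56,-3.85)
v3: (4,-2.5) → rotate → (4.63429,0.87940) → ×s → (8.10132,1.53730) → (8.10,1.54)
v4: (2.5,4) → rotate → (-0.87940,4.63429) → ×s → (-1.53730,8.10132) → (-1.54,8.10)
v5: (-4,2.5) → rotate → (-4.63429,-0.87940) → ×s → (-8.10132,-1.53730) → (-8.10,-1.54)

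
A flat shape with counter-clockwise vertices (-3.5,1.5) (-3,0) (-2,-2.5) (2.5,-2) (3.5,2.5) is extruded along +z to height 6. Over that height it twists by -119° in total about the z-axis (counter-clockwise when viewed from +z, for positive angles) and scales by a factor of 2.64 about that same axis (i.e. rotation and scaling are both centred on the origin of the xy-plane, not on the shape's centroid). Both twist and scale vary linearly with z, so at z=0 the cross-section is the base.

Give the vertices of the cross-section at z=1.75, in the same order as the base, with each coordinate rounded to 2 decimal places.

Cross-section at z=1.75: (-2.99,4.77) (-3.65,2.53) (-4.53,-1.35) (1.35,-4.53) (6.36,0.09)

t = z/height = 1.75/6 = 0.291667
s = 1 + (scale-1)·z/height = 1 + (2.64-1)·1.75/6 = 1.478333
θ = twist·z/height = -119°·1.75/6 = -34.7083° = -0.605775 rad
cos θ = 0.822061, sin θ = -0.569399 (intermediates below are computed at full precision and shown rounded to 5 d.p.)
v1: (-3.5,1.5) → rotate → (-2.02312,3.22599) → ×s → (-2.99084,4.76909) → (-2.99,4.77)
v2: (-3,0) → rotate → (-2.46618,1.70820) → ×s → (-3.64584,2.52528) → (-3.65,2.53)
v3: (-2,-2.5) → rotate → (-3.06762,-0.91635) → ×s → (-4.53497,-1.35468) → (-4.53,-1.35)
v4: (2.5,-2) → rotate → (0.91635,-3.06762) → ×s → (1.35468,-4.53497) → (1.35,-4.53)
v5: (3.5,2.5) → rotate → (4.30071,0.06226) → ×s → (6.35789,0.09204) → (6.36,0.09)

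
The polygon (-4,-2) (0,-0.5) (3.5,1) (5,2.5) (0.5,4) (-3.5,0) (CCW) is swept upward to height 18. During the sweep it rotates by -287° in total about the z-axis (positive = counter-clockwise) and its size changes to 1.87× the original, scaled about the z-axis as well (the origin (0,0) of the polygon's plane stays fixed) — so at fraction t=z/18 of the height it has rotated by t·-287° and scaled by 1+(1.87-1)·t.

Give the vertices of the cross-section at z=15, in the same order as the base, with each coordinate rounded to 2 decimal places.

Cross-section at z=15: (6.50,-4.16) (0.74,0.44) (-4.58,4.30) (-8.12,5.20) (-6.37,-2.80) (3.09,-5.18)

t = z/height = 15/18 = 0.833333
s = 1 + (scale-1)·z/height = 1 + (1.87-1)·15/18 = 1.725000
θ = twist·z/height = -287°·15/18 = -239.1667° = -4.174246 rad
cos θ = -0.512543, sin θ = 0.858662 (intermediates below are computed at full precision and shown rounded to 5 d.p.)
v1: (-4,-2) → rotate → (3.76749,-2.40956) → ×s → (6.49893,-4.15650) → (6.50,-4.16)
v2: (0,-0.5) → rotate → (0.42933,0.25627) → ×s → (0.74060,0.44207) → (0.74,0.44)
v3: (3.5,1) → rotate → (-2.65256,2.49277) → ×s → (-4.57567,4.30004) → (-4.58,4.30)
v4: (5,2.5) → rotate → (-4.70937,3.01195) → ×s → (-8.12366,5.19562) → (-8.12,5.20)
v5: (0.5,4) → rotate → (-3.69092,-1.62084) → ×s → (-6.36683,-2.79595) → (-6.37,-2.80)
v6: (-3.5,0) → rotate → (1.79390,-3.00532) → ×s → (3.09448,-5.18417) → (3.09,-5.18)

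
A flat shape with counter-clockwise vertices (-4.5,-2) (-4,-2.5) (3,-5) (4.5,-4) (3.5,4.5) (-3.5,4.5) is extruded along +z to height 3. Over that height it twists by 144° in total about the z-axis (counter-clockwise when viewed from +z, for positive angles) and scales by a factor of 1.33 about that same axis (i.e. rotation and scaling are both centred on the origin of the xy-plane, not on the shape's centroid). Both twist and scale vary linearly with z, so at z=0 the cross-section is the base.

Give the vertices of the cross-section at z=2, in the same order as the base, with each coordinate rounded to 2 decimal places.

Cross-section at z=2: (3.00,-5.20) (3.54,-4.53) (5.68,4.28) (4.28,5.97) (-5.91,3.67) (-5.01,-4.82)

t = z/height = 2/3 = 0.666667
s = 1 + (scale-1)·z/height = 1 + (1.33-1)·2/3 = 1.220000
θ = twist·z/height = 144°·2/3 = 96.0000° = 1.675516 rad
cos θ = -0.104528, sin θ = 0.994522 (intermediates below are computed at full precision and shown rounded to 5 d.p.)
v1: (-4.5,-2) → rotate → (2.45942,-4.26629) → ×s → (3.00049,-5.20488) → (3.00,-5.20)
v2: (-4,-2.5) → rotate → (2.90442,-3.71677) → ×s → (3.54339,-4.53446) → (3.54,-4.53)
v3: (3,-5) → rotate → (4.65902,3.50621) → ×s → (5.68401,4.27757) → (5.68,4.28)
v4: (4.5,-4) → rotate → (3.50771,4.89346) → ×s → (4.27941,5.97002) → (4.28,5.97)
v5: (3.5,4.5) → rotate → (-4.84120,3.01045) → ×s → (-5.90626,3.67275) → (-5.91,3.67)
v6: (-3.5,4.5) → rotate → (-4.10950,-3.95120) → ×s → (-5.01359,-4.82047) → (-5.01,-4.82)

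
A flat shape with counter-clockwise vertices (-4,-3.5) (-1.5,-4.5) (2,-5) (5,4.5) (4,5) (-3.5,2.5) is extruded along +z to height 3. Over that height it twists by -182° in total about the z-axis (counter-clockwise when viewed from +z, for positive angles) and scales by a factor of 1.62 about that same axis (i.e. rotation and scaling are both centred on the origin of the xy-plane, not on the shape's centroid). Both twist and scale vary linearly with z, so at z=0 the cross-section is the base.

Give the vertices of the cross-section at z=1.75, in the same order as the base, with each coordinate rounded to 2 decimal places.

t = z/height = 1.75/3 = 0.583333
s = 1 + (scale-1)·z/height = 1 + (1.62-1)·1.75/3 = 1.361667
θ = twist·z/height = -182°·1.75/3 = -106.1667° = -1.852958 rad
cos θ = -0.278432, sin θ = -0.960456 (intermediates below are computed at full precision and shown rounded to 5 d.p.)
v1: (-4,-3.5) → rotate → (-2.24787,4.81634) → ×s → (-3.06084,6.55825) → (-3.06,6.56)
v2: (-1.5,-4.5) → rotate → (-3.90440,2.69363) → ×s → (-5.31649,3.66783) → (-5.32,3.67)
v3: (2,-5) → rotate → (-5.35914,-0.52875) → ×s → (-7.29737,-0.71998) → (-7.30,-0.72)
v4: (5,4.5) → rotate → (2.92989,-6.05522) → ×s → (3.98953,-8.24520) → (3.99,-8.25)
v5: (4,5) → rotate → (3.68855,-5.23399) → ×s → (5.02258,-7.12694) → (5.02,-7.13)
v6: (-3.5,2.5) → rotate → (3.37565,2.66551) → ×s → (4.59651,3.62954) → (4.60,3.63)

Cross-section at z=1.75: (-3.06,6.56) (-5.32,3.67) (-7.30,-0.72) (3.99,-8.25) (5.02,-7.13) (4.60,3.63)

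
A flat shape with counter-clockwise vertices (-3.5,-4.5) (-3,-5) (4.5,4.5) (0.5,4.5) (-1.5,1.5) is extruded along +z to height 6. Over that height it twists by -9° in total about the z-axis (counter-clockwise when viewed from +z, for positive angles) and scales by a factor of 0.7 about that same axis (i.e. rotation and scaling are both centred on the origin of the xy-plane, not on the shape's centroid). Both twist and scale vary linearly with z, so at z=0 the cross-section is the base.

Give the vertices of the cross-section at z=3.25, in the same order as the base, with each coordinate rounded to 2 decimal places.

Cross-section at z=3.25: (-3.24,-3.51) (-2.86,-3.96) (4.08,3.43) (0.74,3.72) (-1.14,1.36)

t = z/height = 3.25/6 = 0.541667
s = 1 + (scale-1)·z/height = 1 + (0.7-1)·3.25/6 = 0.837500
θ = twist·z/height = -9°·3.25/6 = -4.8750° = -0.085085 rad
cos θ = 0.996382, sin θ = -0.084982 (intermediates below are computed at full precision and shown rounded to 5 d.p.)
v1: (-3.5,-4.5) → rotate → (-3.86976,-4.18628) → ×s → (-3.24092,-3.50601) → (-3.24,-3.51)
v2: (-3,-5) → rotate → (-3.41406,-4.72697) → ×s → (-2.85927,-3.95883) → (-2.86,-3.96)
v3: (4.5,4.5) → rotate → (4.86614,4.10130) → ×s → (4.07539,3.43484) → (4.08,3.43)
v4: (0.5,4.5) → rotate → (0.88061,4.44123) → ×s → (0.73751,3.71953) → (0.74,3.72)
v5: (-1.5,1.5) → rotate → (-1.36710,1.62205) → ×s → (-1.14495,1.35846) → (-1.14,1.36)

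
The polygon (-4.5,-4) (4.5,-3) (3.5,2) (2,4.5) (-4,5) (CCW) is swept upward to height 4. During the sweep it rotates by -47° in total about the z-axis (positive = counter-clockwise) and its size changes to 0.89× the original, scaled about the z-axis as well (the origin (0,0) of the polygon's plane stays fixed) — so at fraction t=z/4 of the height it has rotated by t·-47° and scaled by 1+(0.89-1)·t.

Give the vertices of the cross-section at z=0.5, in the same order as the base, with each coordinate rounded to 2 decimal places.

t = z/height = 0.5/4 = 0.125
s = 1 + (scale-1)·z/height = 1 + (0.89-1)·0.5/4 = 0.986250
θ = twist·z/height = -47°·0.5/4 = -5.8750° = -0.102538 rad
cos θ = 0.994748, sin θ = -0.102359 (intermediates below are computed at full precision and shown rounded to 5 d.p.)
v1: (-4.5,-4) → rotate → (-4.88580,-3.51838) → ×s → (-4.81862,-3.47000) → (-4.82,-3.47)
v2: (4.5,-3) → rotate → (4.16929,-3.44486) → ×s → (4.11196,-3.39749) → (4.11,-3.40)
v3: (3.5,2) → rotate → (3.68633,1.63124) → ×s → (3.63565,1.60881) → (3.64,1.61)
v4: (2,4.5) → rotate → (2.45011,4.27165) → ×s → (2.41642,4.21291) → (2.42,4.21)
v5: (-4,5) → rotate → (-3.46720,5.38317) → ×s → (-3.41952,5.30915) → (-3.42,5.31)

Cross-section at z=0.5: (-4.82,-3.47) (4.11,-3.40) (3.64,1.61) (2.42,4.21) (-3.42,5.31)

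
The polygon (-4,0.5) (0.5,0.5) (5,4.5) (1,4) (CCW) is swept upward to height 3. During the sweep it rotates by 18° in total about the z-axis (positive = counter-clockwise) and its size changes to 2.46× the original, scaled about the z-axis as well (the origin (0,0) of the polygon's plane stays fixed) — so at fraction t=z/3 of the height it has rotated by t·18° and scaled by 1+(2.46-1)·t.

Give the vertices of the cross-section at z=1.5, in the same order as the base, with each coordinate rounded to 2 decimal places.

t = z/height = 1.5/3 = 0.5
s = 1 + (scale-1)·z/height = 1 + (2.46-1)·1.5/3 = 1.730000
θ = twist·z/height = 18°·1.5/3 = 9.0000° = 0.157080 rad
cos θ = 0.987688, sin θ = 0.156434 (intermediates below are computed at full precision and shown rounded to 5 d.p.)
v1: (-4,0.5) → rotate → (-4.02897,-0.13189) → ×s → (-6.97012,-0.22818) → (-6.97,-0.23)
v2: (0.5,0.5) → rotate → (0.41563,0.57206) → ×s → (0.71903,0.98967) → (0.72,0.99)
v3: (5,4.5) → rotate → (4.23449,5.22677) → ×s → (7.32566,9.04231) → (7.33,9.04)
v4: (1,4) → rotate → (0.36195,4.10719) → ×s → (0.62617,7.10543) → (0.63,7.11)

Cross-section at z=1.5: (-6.97,-0.23) (0.72,0.99) (7.33,9.04) (0.63,7.11)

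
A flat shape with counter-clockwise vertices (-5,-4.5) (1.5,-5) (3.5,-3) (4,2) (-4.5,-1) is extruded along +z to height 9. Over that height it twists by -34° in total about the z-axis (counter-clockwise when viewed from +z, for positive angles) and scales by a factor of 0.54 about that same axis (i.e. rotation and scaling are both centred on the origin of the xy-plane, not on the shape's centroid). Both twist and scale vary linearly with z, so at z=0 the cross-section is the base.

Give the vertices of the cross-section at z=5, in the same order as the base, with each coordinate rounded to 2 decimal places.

Cross-section at z=5: (-4.61,-1.96) (-0.15,-3.88) (1.74,-2.96) (3.30,0.44) (-3.41,0.38)

t = z/height = 5/9 = 0.555556
s = 1 + (scale-1)·z/height = 1 + (0.54-1)·5/9 = 0.744444
θ = twist·z/height = -34°·5/9 = -18.8889° = -0.329673 rad
cos θ = 0.946148, sin θ = -0.323734 (intermediates below are computed at full precision and shown rounded to 5 d.p.)
v1: (-5,-4.5) → rotate → (-6.18754,-2.63900) → ×s → (-4.60628,-1.96459) → (-4.61,-1.96)
v2: (1.5,-5) → rotate → (-0.19945,-5.21634) → ×s → (-0.14848,-3.88328) → (-0.15,-3.88)
v3: (3.5,-3) → rotate → (2.34032,-3.97151) → ×s → (1.74224,-2.95657) → (1.74,-2.96)
v4: (4,2) → rotate → (4.43206,0.59736) → ×s → (3.29942,0.44470) → (3.30,0.44)
v5: (-4.5,-1) → rotate → (-4.58140,0.51065) → ×s → (-3.41060,0.38015) → (-3.41,0.38)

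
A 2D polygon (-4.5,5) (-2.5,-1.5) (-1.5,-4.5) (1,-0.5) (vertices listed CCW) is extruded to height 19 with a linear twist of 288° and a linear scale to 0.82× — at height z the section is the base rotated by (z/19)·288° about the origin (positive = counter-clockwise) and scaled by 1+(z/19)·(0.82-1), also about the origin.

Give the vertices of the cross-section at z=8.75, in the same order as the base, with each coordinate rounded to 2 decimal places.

Cross-section at z=8.75: (-0.58,-6.14) (2.56,-0.76) (3.97,1.78) (-0.28,0.99)

t = z/height = 8.75/19 = 0.460526
s = 1 + (scale-1)·z/height = 1 + (0.82-1)·8.75/19 = 0.917105
θ = twist·z/height = 288°·8.75/19 = 132.6316° = 2.314858 rad
cos θ = -0.677282, sin θ = 0.735724 (intermediates below are computed at full precision and shown rounded to 5 d.p.)
v1: (-4.5,5) → rotate → (-0.63085,-6.69717) → ×s → (-0.57856,-6.14201) → (-0.58,-6.14)
v2: (-2.5,-1.5) → rotate → (2.79679,-0.82339) → ×s → (2.56495,-0.75513) → (2.56,-0.76)
v3: (-1.5,-4.5) → rotate → (4.32668,1.94418) → ×s → (3.96802,1.78302) → (3.97,1.78)
v4: (1,-0.5) → rotate → (-0.30942,1.07436) → ×s → (-0.28377,0.98531) → (-0.28,0.99)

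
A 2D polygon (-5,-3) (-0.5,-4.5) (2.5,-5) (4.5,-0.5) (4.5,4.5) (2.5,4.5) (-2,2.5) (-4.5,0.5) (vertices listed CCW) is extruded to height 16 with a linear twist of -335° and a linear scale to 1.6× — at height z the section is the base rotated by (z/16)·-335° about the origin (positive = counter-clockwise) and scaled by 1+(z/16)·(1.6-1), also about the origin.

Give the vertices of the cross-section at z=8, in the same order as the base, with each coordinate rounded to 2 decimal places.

Cross-section at z=8: (5.50,5.21) (-0.63,5.85) (-4.58,5.64) (-5.85,-0.63) (-4.45,-6.98) (-1.91,-6.41) (3.24,-2.61) (5.85,0.63)

t = z/height = 8/16 = 0.5
s = 1 + (scale-1)·z/height = 1 + (1.6-1)·8/16 = 1.300000
θ = twist·z/height = -335°·8/16 = -167.5000° = -2.923426 rad
cos θ = -0.976296, sin θ = -0.216440 (intermediates below are computed at full precision and shown rounded to 5 d.p.)
v1: (-5,-3) → rotate → (4.23216,4.01109) → ×s → (5.50181,5.21441) → (5.50,5.21)
v2: (-0.5,-4.5) → rotate → (-0.48583,4.50155) → ×s → (-0.63158,5.85202) → (-0.63,5.85)
v3: (2.5,-5) → rotate → (-3.52294,4.34038) → ×s → (-4.57982,5.64250) → (-4.58,5.64)
v4: (4.5,-0.5) → rotate → (-4.50155,-0.48583) → ×s → (-5.85202,-0.63158) → (-5.85,-0.63)
v5: (4.5,4.5) → rotate → (-3.41935,-5.36731) → ×s → (-4.44516,-6.97750) → (-4.45,-6.98)
v6: (2.5,4.5) → rotate → (-1.46676,-4.93443) → ×s → (-1.90679,-6.41476) → (-1.91,-6.41)
v7: (-2,2.5) → rotate → (2.49369,-2.00786) → ×s → (3.24180,-2.61022) → (3.24,-2.61)
v8: (-4.5,0.5) → rotate → (4.50155,0.48583) → ×s → (5.85202,0.63158) → (5.85,0.63)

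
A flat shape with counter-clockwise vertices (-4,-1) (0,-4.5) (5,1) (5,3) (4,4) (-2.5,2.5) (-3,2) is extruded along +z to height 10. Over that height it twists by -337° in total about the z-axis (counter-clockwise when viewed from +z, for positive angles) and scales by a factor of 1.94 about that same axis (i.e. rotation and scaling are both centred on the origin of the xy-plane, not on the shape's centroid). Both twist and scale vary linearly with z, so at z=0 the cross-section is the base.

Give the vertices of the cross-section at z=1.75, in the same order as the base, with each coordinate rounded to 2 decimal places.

t = z/height = 1.75/10 = 0.175
s = 1 + (scale-1)·z/height = 1 + (1.94-1)·1.75/10 = 1.164500
θ = twist·z/height = -337°·1.75/10 = -58.9750° = -1.029308 rad
cos θ = 0.515412, sin θ = -0.856942 (intermediates below are computed at full precision and shown rounded to 5 d.p.)
v1: (-4,-1) → rotate → (-2.91859,2.91236) → ×s → (-3.39870,3.39144) → (-3.40,3.39)
v2: (0,-4.5) → rotate → (-3.85624,-2.31935) → ×s → (-4.49059,-2.70089) → (-4.49,-2.70)
v3: (5,1) → rotate → (3.43400,-3.76930) → ×s → (3.99890,-4.38935) → (4.00,-4.39)
v4: (5,3) → rotate → (5.14789,-2.73848) → ×s → (5.99472,-3.18896) → (5.99,-3.19)
v5: (4,4) → rotate → (5.48942,-1.36612) → ×s → (6.39243,-1.59085) → (6.39,-1.59)
v6: (-2.5,2.5) → rotate → (0.85383,3.43089) → ×s → (0.99428,3.99527) → (0.99,4.00)
v7: (-3,2) → rotate → (0.16765,3.60165) → ×s → (0.19523,4.19412) → (0.20,4.19)

Cross-section at z=1.75: (-3.40,3.39) (-4.49,-2.70) (4.00,-4.39) (5.99,-3.19) (6.39,-1.59) (0.99,4.00) (0.20,4.19)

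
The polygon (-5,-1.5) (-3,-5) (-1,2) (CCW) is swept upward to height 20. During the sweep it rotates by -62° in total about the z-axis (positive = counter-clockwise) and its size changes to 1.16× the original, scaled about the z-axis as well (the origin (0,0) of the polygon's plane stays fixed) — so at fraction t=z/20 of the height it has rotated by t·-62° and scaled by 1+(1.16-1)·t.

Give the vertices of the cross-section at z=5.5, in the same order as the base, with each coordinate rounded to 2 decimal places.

Cross-section at z=5.5: (-5.45,0.03) (-4.52,-4.07) (-0.39,2.30)

t = z/height = 5.5/20 = 0.275
s = 1 + (scale-1)·z/height = 1 + (1.16-1)·5.5/20 = 1.044000
θ = twist·z/height = -62°·5.5/20 = -17.0500° = -0.297579 rad
cos θ = 0.956049, sin θ = -0.293206 (intermediates below are computed at full precision and shown rounded to 5 d.p.)
v1: (-5,-1.5) → rotate → (-5.22006,0.03196) → ×s → (-5.44974,0.03336) → (-5.45,0.03)
v2: (-3,-5) → rotate → (-4.33418,-3.90063) → ×s → (-4.52488,-4.07226) → (-4.52,-4.07)
v3: (-1,2) → rotate → (-0.36964,2.20530) → ×s → (-0.38590,2.30234) → (-0.39,2.30)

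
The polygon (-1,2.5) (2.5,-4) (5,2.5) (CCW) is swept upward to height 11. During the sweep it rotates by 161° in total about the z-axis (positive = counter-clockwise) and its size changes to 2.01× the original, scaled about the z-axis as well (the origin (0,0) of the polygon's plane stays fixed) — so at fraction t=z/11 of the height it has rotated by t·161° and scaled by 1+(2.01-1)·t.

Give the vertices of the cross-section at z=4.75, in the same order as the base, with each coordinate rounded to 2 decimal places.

Cross-section at z=4.75: (-3.87,-0.09) (6.64,1.35) (-0.85,7.98)

t = z/height = 4.75/11 = 0.431818
s = 1 + (scale-1)·z/height = 1 + (2.01-1)·4.75/11 = 1.436136
θ = twist·z/height = 161°·4.75/11 = 69.5227° = 1.213400 rad
cos θ = 0.349836, sin θ = 0.936811 (intermediates below are computed at full precision and shown rounded to 5 d.p.)
v1: (-1,2.5) → rotate → (-2.69186,-0.06222) → ×s → (-3.86588,-0.08936) → (-3.87,-0.09)
v2: (2.5,-4) → rotate → (4.62183,0.94268) → ×s → (6.63758,1.35382) → (6.64,1.35)
v3: (5,2.5) → rotate → (-0.59285,5.55864) → ×s → (-0.85141,7.98297) → (-0.85,7.98)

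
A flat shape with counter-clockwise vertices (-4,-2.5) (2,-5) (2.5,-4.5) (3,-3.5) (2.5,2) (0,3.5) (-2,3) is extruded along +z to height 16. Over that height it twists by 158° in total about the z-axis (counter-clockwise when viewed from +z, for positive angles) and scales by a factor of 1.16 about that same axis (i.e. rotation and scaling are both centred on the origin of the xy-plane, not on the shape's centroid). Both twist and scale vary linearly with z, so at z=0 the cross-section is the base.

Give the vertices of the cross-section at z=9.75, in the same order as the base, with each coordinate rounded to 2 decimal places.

t = z/height = 9.75/16 = 0.609375
s = 1 + (scale-1)·z/height = 1 + (1.16-1)·9.75/16 = 1.097500
θ = twist·z/height = 158°·9.75/16 = 96.2813° = 1.680425 rad
cos θ = -0.109409, sin θ = 0.993997 (intermediates below are computed at full precision and shown rounded to 5 d.p.)
v1: (-4,-2.5) → rotate → (2.92263,-3.70246) → ×s → (3.20758,-4.06345) → (3.21,-4.06)
v2: (2,-5) → rotate → (4.75117,2.53504) → ×s → (5.21440,2.78221) → (5.21,2.78)
v3: (2.5,-4.5) → rotate → (4.19946,2.97733) → ×s → (4.60891,3.26762) → (4.61,3.27)
v4: (3,-3.5) → rotate → (3.15076,3.36492) → ×s → (3.45796,3.69300) → (3.46,3.69)
v5: (2.5,2) → rotate → (-2.26152,2.26617) → ×s → (-2.48201,2.48713) → (-2.48,2.49)
v6: (0,3.5) → rotate → (-3.47899,-0.38293) → ×s → (-3.81819,-0.42027) → (-3.82,-0.42)
v7: (-2,3) → rotate → (-2.76317,-2.31622) → ×s → (-3.03258,-2.54205) → (-3.03,-2.54)

Cross-section at z=9.75: (3.21,-4.06) (5.21,2.78) (4.61,3.27) (3.46,3.69) (-2.48,2.49) (-3.82,-0.42) (-3.03,-2.54)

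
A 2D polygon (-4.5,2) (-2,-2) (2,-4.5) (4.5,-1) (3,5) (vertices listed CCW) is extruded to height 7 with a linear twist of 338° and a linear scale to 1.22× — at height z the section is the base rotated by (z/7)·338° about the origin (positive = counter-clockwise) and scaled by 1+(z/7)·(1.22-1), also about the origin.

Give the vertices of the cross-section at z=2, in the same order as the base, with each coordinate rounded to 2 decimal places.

t = z/height = 2/7 = 0.285714
s = 1 + (scale-1)·z/height = 1 + (1.22-1)·2/7 = 1.062857
θ = twist·z/height = 338°·2/7 = 96.5714° = 1.685489 rad
cos θ = -0.114442, sin θ = 0.993430 (intermediates below are computed at full precision and shown rounded to 5 d.p.)
v1: (-4.5,2) → rotate → (-1.47187,-4.69932) → ×s → (-1.56439,-4.99470) → (-1.56,-4.99)
v2: (-2,-2) → rotate → (2.21574,-1.75798) → ×s → (2.35502,-1.86848) → (2.36,-1.87)
v3: (2,-4.5) → rotate → (4.24155,2.50185) → ×s → (4.50816,2.65911) → (4.51,2.66)
v4: (4.5,-1) → rotate → (0.47844,4.58488) → ×s → (0.50852,4.87307) → (0.51,4.87)
v5: (3,5) → rotate → (-5.31048,2.40808) → ×s → (-5.64428,2.55945) → (-5.64,2.56)

Cross-section at z=2: (-1.56,-4.99) (2.36,-1.87) (4.51,2.66) (0.51,4.87) (-5.64,2.56)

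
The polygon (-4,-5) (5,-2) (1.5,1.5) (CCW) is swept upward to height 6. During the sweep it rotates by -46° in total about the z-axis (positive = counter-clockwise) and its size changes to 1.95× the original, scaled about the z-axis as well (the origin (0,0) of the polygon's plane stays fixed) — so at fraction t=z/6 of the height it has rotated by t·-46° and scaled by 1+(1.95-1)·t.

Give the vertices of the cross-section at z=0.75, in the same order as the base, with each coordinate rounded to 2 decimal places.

Cross-section at z=0.75: (-5.01,-5.12) (5.34,-2.79) (1.84,1.50)

t = z/height = 0.75/6 = 0.125
s = 1 + (scale-1)·z/height = 1 + (1.95-1)·0.75/6 = 1.118750
θ = twist·z/height = -46°·0.75/6 = -5.7500° = -0.100356 rad
cos θ = 0.994969, sin θ = -0.100188 (intermediates below are computed at full precision and shown rounded to 5 d.p.)
v1: (-4,-5) → rotate → (-4.48081,-4.57409) → ×s → (-5.01291,-5.11726) → (-5.01,-5.12)
v2: (5,-2) → rotate → (4.77447,-2.49088) → ×s → (5.34143,-2.78667) → (5.34,-2.79)
v3: (1.5,1.5) → rotate → (1.64273,1.34217) → ×s → (1.83781,1.50155) → (1.84,1.50)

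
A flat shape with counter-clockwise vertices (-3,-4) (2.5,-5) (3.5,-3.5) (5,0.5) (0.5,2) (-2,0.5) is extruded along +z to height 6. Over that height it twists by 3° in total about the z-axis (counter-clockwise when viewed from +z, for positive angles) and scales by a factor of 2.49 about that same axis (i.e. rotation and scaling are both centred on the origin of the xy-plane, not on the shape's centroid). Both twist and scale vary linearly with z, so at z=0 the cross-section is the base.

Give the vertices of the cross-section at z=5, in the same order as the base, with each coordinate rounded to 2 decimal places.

Cross-section at z=5: (-6.33,-9.25) (6.09,-10.95) (8.18,-7.50) (11.15,1.61) (0.92,4.53) (-4.53,0.92)

t = z/height = 5/6 = 0.833333
s = 1 + (scale-1)·z/height = 1 + (2.49-1)·5/6 = 2.241667
θ = twist·z/height = 3°·5/6 = 2.5000° = 0.043633 rad
cos θ = 0.999048, sin θ = 0.043619 (intermediates below are computed at full precision and shown rounded to 5 d.p.)
v1: (-3,-4) → rotate → (-2.82267,-4.12705) → ×s → (-6.32748,-9.25147) → (-6.33,-9.25)
v2: (2.5,-5) → rotate → (2.71572,-4.88619) → ×s → (6.08773,-10.95322) → (6.09,-10.95)
v3: (3.5,-3.5) → rotate → (3.64934,-3.34400) → ×s → (8.18060,-7.49614) → (8.18,-7.50)
v4: (5,0.5) → rotate → (4.97343,0.71762) → ×s → (11.14878,1.60867) → (11.15,1.61)
v5: (0.5,2) → rotate → (0.41229,2.01991) → ×s → (0.92421,4.52796) → (0.92,4.53)
v6: (-2,0.5) → rotate → (-2.01991,0.41229) → ×s → (-4.52796,0.92421) → (-4.53,0.92)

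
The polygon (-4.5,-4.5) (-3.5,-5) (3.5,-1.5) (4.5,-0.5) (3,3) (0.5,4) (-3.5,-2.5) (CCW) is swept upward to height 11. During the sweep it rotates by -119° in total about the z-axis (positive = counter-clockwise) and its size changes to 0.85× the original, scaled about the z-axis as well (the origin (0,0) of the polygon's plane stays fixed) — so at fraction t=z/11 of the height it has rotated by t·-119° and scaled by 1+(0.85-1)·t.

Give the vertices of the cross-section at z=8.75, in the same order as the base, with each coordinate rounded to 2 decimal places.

Cross-section at z=8.75: (-3.63,4.27) (-4.14,3.43) (-1.57,-2.96) (-0.76,-3.91) (2.42,-2.85) (3.48,-0.73) (-1.94,3.25)

t = z/height = 8.75/11 = 0.795455
s = 1 + (scale-1)·z/height = 1 + (0.85-1)·8.75/11 = 0.880682
θ = twist·z/height = -119°·8.75/11 = -94.6591° = -1.652113 rad
cos θ = -0.081227, sin θ = -0.996696 (intermediates below are computed at full precision and shown rounded to 5 d.p.)
v1: (-4.5,-4.5) → rotate → (-4.11961,4.85065) → ×s → (-3.62807,4.27188) → (-3.63,4.27)
v2: (-3.5,-5) → rotate → (-4.69918,3.89457) → ×s → (-4.13849,3.42988) → (-4.14,3.43)
v3: (3.5,-1.5) → rotate → (-1.77934,-3.36659) → ×s → (-1.56703,-2.96490) → (-1.57,-2.96)
v4: (4.5,-0.5) → rotate → (-0.86387,-4.44452) → ×s → (-0.76079,-3.91421) → (-0.76,-3.91)
v5: (3,3) → rotate → (2.74641,-3.23377) → ×s → (2.41871,-2.84792) → (2.42,-2.85)
v6: (0.5,4) → rotate → (3.94617,-0.82326) → ×s → (3.47532,-0.72503) → (3.48,-0.73)
v7: (-3.5,-2.5) → rotate → (-2.20744,3.69150) → ×s → (-1.94406,3.25104) → (-1.94,3.25)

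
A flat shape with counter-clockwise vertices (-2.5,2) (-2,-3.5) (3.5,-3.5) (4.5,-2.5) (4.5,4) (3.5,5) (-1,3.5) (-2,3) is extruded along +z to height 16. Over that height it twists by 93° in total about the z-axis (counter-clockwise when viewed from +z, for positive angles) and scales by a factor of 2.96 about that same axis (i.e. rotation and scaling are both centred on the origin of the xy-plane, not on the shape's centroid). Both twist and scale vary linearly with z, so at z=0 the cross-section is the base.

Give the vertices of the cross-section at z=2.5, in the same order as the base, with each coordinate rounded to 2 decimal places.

t = z/height = 2.5/16 = 0.15625
s = 1 + (scale-1)·z/height = 1 + (2.96-1)·2.5/16 = 1.306250
θ = twist·z/height = 93°·2.5/16 = 14.5313° = 0.253618 rad
cos θ = 0.968011, sin θ = 0.250908 (intermediates below are computed at full precision and shown rounded to 5 d.p.)
v1: (-2.5,2) → rotate → (-2.92184,1.30875) → ×s → (-3.81666,1.70956) → (-3.82,1.71)
v2: (-2,-3.5) → rotate → (-1.05784,-3.88985) → ×s → (-1.38181,-5.08112) → (-1.38,-5.08)
v3: (3.5,-3.5) → rotate → (4.26622,-2.50986) → ×s → (5.57275,-3.27850) → (5.57,-3.28)
v4: (4.5,-2.5) → rotate → (4.98332,-1.29094) → ×s → (6.50946,-1.68629) → (6.51,-1.69)
v5: (4.5,4) → rotate → (3.35242,5.00113) → ×s → (4.37909,6.53273) → (4.38,6.53)
v6: (3.5,5) → rotate → (2.13350,5.71823) → ×s → (2.78688,7.46944) → (2.79,7.47)
v7: (-1,3.5) → rotate → (-1.84619,3.13713) → ×s → (-2.41158,4.09788) → (-2.41,4.10)
v8: (-2,3) → rotate → (-2.68875,2.40222) → ×s → (-3.51217,3.13790) → (-3.51,3.14)

Cross-section at z=2.5: (-3.82,1.71) (-1.38,-5.08) (5.57,-3.28) (6.51,-1.69) (4.38,6.53) (2.79,7.47) (-2.41,4.10) (-3.51,3.14)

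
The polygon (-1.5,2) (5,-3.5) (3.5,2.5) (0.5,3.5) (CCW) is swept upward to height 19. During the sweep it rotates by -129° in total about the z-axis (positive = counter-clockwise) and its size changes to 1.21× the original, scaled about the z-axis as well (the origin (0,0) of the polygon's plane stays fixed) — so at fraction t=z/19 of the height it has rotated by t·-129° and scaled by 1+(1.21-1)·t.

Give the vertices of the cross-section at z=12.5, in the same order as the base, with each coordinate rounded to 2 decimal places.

Cross-section at z=12.5: (2.11,1.90) (-3.46,-6.02) (3.19,-3.71) (4.02,-0.21)

t = z/height = 12.5/19 = 0.657895
s = 1 + (scale-1)·z/height = 1 + (1.21-1)·12.5/19 = 1.138158
θ = twist·z/height = -129°·12.5/19 = -84.8684° = -1.481233 rad
cos θ = 0.089443, sin θ = -0.995992 (intermediates below are computed at full precision and shown rounded to 5 d.p.)
v1: (-1.5,2) → rotate → (1.85782,1.67287) → ×s → (2.11449,1.90400) → (2.11,1.90)
v2: (5,-3.5) → rotate → (-3.03876,-5.29301) → ×s → (-3.45858,-6.02428) → (-3.46,-6.02)
v3: (3.5,2.5) → rotate → (2.80303,-3.26236) → ×s → (3.19029,-3.71308) → (3.19,-3.71)
v4: (0.5,3.5) → rotate → (3.53069,-0.18494) → ×s → (4.01849,-0.21050) → (4.02,-0.21)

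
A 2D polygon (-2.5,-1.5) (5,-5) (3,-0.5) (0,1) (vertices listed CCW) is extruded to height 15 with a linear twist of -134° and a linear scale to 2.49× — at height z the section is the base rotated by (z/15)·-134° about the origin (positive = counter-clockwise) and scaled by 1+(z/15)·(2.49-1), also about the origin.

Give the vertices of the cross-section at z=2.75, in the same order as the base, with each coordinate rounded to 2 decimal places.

Cross-section at z=2.75: (-3.69,-0.41) (3.14,-8.44) (3.21,-2.17) (0.53,1.16)

t = z/height = 2.75/15 = 0.183333
s = 1 + (scale-1)·z/height = 1 + (2.49-1)·2.75/15 = 1.273167
θ = twist·z/height = -134°·2.75/15 = -24.5667° = -0.428769 rad
cos θ = 0.909478, sin θ = -0.415752 (intermediates below are computed at full precision and shown rounded to 5 d.p.)
v1: (-2.5,-1.5) → rotate → (-2.89732,-0.32484) → ×s → (-3.68878,-0.41357) → (-3.69,-0.41)
v2: (5,-5) → rotate → (2.46863,-6.62615) → ×s → (3.14298,-8.43619) → (3.14,-8.44)
v3: (3,-0.5) → rotate → (2.52056,-1.70199) → ×s → (3.20909,-2.16692) → (3.21,-2.17)
v4: (0,1) → rotate → (0.41575,0.90948) → ×s → (0.52932,1.15792) → (0.53,1.16)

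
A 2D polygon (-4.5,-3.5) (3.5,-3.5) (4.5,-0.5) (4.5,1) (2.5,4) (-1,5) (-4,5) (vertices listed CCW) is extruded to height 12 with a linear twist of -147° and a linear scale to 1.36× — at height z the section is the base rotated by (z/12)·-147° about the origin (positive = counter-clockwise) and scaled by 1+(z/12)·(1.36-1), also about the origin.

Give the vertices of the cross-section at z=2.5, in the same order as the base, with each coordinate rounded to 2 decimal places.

Cross-section at z=2.5: (-6.08,-0.77) (1.32,-5.15) (3.89,-2.93) (4.71,-1.54) (4.50,2.33) (1.81,5.17) (-0.96,6.82)

t = z/height = 2.5/12 = 0.208333
s = 1 + (scale-1)·z/height = 1 + (1.36-1)·2.5/12 = 1.075000
θ = twist·z/height = -147°·2.5/12 = -30.6250° = -0.534507 rad
cos θ = 0.860520, sin θ = -0.509417 (intermediates below are computed at full precision and shown rounded to 5 d.p.)
v1: (-4.5,-3.5) → rotate → (-5.65530,-0.71944) → ×s → (-6.07945,-0.77340) → (-6.08,-0.77)
v2: (3.5,-3.5) → rotate → (1.22886,-4.79478) → ×s → (1.32102,-5.15439) → (1.32,-5.15)
v3: (4.5,-0.5) → rotate → (3.61763,-2.72264) → ×s → (3.88895,-2.92683) → (3.89,-2.93)
v4: (4.5,1) → rotate → (4.38176,-1.43186) → ×s → (4.71039,-1.53925) → (4.71,-1.54)
v5: (2.5,4) → rotate → (4.18897,2.16854) → ×s → (4.50314,2.33118) → (4.50,2.33)
v6: (-1,5) → rotate → (1.68656,4.81202) → ×s → (1.81306,5.17292) → (1.81,5.17)
v7: (-4,5) → rotate → (-0.89499,6.34027) → ×s → (-0.96212,6.81579) → (-0.96,6.82)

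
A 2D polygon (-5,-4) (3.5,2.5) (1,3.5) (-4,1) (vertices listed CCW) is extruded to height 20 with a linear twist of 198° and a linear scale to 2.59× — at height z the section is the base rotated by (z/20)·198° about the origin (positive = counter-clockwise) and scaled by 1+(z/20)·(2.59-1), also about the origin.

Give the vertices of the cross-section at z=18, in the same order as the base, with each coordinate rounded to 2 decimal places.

t = z/height = 18/20 = 0.9
s = 1 + (scale-1)·z/height = 1 + (2.59-1)·18/20 = 2.431000
θ = twist·z/height = 198°·18/20 = 178.2000° = 3.110177 rad
cos θ = -0.999507, sin θ = 0.031411 (intermediates below are computed at full precision and shown rounded to 5 d.p.)
v1: (-5,-4) → rotate → (5.12318,3.84097) → ×s → (12.45444,9.33740) → (12.45,9.34)
v2: (3.5,2.5) → rotate → (-3.57680,-2.38883) → ×s → (-8.69520,-5.80724) → (-8.70,-5.81)
v3: (1,3.5) → rotate → (-1.10944,-3.46686) → ×s → (-2.69706,-8.42794) → (-2.70,-8.43)
v4: (-4,1) → rotate → (3.96662,-1.12515) → ×s → (9.64284,-2.73524) → (9.64,-2.74)

Cross-section at z=18: (12.45,9.34) (-8.70,-5.81) (-2.70,-8.43) (9.64,-2.74)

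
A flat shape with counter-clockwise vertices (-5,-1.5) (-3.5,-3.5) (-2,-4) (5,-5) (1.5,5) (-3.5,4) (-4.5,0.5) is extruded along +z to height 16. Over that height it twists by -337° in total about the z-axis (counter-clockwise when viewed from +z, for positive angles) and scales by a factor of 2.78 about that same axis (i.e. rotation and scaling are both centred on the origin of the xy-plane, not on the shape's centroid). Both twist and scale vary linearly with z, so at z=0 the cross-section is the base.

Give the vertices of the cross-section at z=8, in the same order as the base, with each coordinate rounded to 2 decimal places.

t = z/height = 8/16 = 0.5
s = 1 + (scale-1)·z/height = 1 + (2.78-1)·8/16 = 1.890000
θ = twist·z/height = -337°·8/16 = -168.5000° = -2.940880 rad
cos θ = -0.979925, sin θ = -0.199368 (intermediates below are computed at full precision and shown rounded to 5 d.p.)
v1: (-5,-1.5) → rotate → (4.60057,2.46673) → ×s → (8.69508,4.66211) → (8.70,4.66)
v2: (-3.5,-3.5) → rotate → (2.73195,4.12752) → ×s → (5.16338,7.80102) → (5.16,7.80)
v3: (-2,-4) → rotate → (1.16238,4.31843) → ×s → (2.19689,8.16184) → (2.20,8.16)
v4: (5,-5) → rotate → (-5.89646,3.90278) → ×s → (-11.14432,7.37626) → (-11.14,7.38)
v5: (1.5,5) → rotate → (-0.47305,-5.19868) → ×s → (-0.89406,-9.82550) → (-0.89,-9.83)
v6: (-3.5,4) → rotate → (4.22721,-3.22191) → ×s → (7.98942,-6.08941) → (7.99,-6.09)
v7: (-4.5,0.5) → rotate → (4.50935,0.40719) → ×s → (8.52266,0.76960) → (8.52,0.77)

Cross-section at z=8: (8.70,4.66) (5.16,7.80) (2.20,8.16) (-11.14,7.38) (-0.89,-9.83) (7.99,-6.09) (8.52,0.77)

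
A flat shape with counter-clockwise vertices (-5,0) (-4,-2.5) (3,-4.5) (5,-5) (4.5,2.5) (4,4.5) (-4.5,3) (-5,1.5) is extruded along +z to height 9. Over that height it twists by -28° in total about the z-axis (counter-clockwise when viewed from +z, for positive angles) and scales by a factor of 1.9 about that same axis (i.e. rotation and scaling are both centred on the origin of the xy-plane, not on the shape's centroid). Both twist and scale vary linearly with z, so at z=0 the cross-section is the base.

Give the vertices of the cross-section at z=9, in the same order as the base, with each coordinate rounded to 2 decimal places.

t = z/height = 9/9 = 1
s = 1 + (scale-1)·z/height = 1 + (1.9-1)·9/9 = 1.900000
θ = twist·z/height = -28°·9/9 = -28.0000° = -0.488692 rad
cos θ = 0.882948, sin θ = -0.469472 (intermediates below are computed at full precision and shown rounded to 5 d.p.)
v1: (-5,0) → rotate → (-4.41474,2.34736) → ×s → (-8.38800,4.45998) → (-8.39,4.46)
v2: (-4,-2.5) → rotate → (-4.70547,-0.32948) → ×s → (-8.94039,-0.62602) → (-8.94,-0.63)
v3: (3,-4.5) → rotate → (0.53622,-5.38168) → ×s → (1.01882,-10.22519) → (1.02,-10.23)
v4: (5,-5) → rotate → (2.06738,-6.76210) → ×s → (3.92802,-12.84798) → (3.93,-12.85)
v5: (4.5,2.5) → rotate → (5.14694,0.09475) → ×s → (9.77919,0.18002) → (9.78,0.18)
v6: (4,4.5) → rotate → (5.64441,2.09538) → ×s → (10.72438,3.98122) → (10.72,3.98)
v7: (-4.5,3) → rotate → (-2.56485,4.76146) → ×s → (-4.87321,9.04678) → (-4.87,9.05)
v8: (-5,1.5) → rotate → (-3.71053,3.67178) → ×s → (-7.05001,6.97638) → (-7.05,6.98)

Cross-section at z=9: (-8.39,4.46) (-8.94,-0.63) (1.02,-10.23) (3.93,-12.85) (9.78,0.18) (10.72,3.98) (-4.87,9.05) (-7.05,6.98)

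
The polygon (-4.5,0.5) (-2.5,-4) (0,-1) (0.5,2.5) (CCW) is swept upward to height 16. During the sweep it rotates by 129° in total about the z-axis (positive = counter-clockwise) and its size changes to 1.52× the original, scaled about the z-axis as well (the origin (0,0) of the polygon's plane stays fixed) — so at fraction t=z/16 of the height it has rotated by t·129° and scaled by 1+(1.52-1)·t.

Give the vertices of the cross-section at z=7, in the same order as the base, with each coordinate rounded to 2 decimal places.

Cross-section at z=7: (-3.57,-4.26) (2.39,-5.27) (1.02,-0.68) (-2.22,2.21)

t = z/height = 7/16 = 0.4375
s = 1 + (scale-1)·z/height = 1 + (1.52-1)·7/16 = 1.227500
θ = twist·z/height = 129°·7/16 = 56.4375° = 0.985020 rad
cos θ = 0.552846, sin θ = 0.833283 (intermediates below are computed at full precision and shown rounded to 5 d.p.)
v1: (-4.5,0.5) → rotate → (-2.90445,-3.47335) → ×s → (-3.56521,-4.26354) → (-3.57,-4.26)
v2: (-2.5,-4) → rotate → (1.95102,-4.29459) → ×s → (2.39487,-5.27161) → (2.39,-5.27)
v3: (0,-1) → rotate → (0.83328,-0.55285) → ×s → (1.02286,-0.67862) → (1.02,-0.68)
v4: (0.5,2.5) → rotate → (-1.80678,1.79876) → ×s → (-2.21783,2.20797) → (-2.22,2.21)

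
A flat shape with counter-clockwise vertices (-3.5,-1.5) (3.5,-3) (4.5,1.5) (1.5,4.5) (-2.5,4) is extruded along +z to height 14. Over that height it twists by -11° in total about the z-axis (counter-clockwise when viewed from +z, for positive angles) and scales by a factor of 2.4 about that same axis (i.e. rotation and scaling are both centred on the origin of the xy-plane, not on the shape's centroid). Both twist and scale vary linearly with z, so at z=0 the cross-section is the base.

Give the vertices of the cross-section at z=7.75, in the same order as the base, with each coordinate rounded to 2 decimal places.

Cross-section at z=7.75: (-6.46,-1.99) (5.61,-5.95) (8.22,1.80) (3.49,7.66) (-3.66,7.53)

t = z/height = 7.75/14 = 0.553571
s = 1 + (scale-1)·z/height = 1 + (2.4-1)·7.75/14 = 1.775000
θ = twist·z/height = -11°·7.75/14 = -6.0893° = -0.106278 rad
cos θ = 0.994358, sin θ = -0.106078 (intermediates below are computed at full precision and shown rounded to 5 d.p.)
v1: (-3.5,-1.5) → rotate → (-3.63937,-1.12026) → ×s → (-6.45988,-1.98847) → (-6.46,-1.99)
v2: (3.5,-3) → rotate → (3.16202,-3.35435) → ×s → (5.61258,-5.95397) → (5.61,-5.95)
v3: (4.5,1.5) → rotate → (4.63373,1.01419) → ×s → (8.22487,1.80018) → (8.22,1.80)
v4: (1.5,4.5) → rotate → (1.96889,4.31549) → ×s → (3.49478,7.66000) → (3.49,7.66)
v5: (-2.5,4) → rotate → (-2.06158,4.24263) → ×s → (-3.65931,7.53066) → (-3.66,7.53)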